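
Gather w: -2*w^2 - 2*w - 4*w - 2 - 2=-2*w^2 - 6*w - 4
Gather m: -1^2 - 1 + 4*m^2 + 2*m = 4*m^2 + 2*m - 2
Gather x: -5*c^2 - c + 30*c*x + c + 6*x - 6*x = -5*c^2 + 30*c*x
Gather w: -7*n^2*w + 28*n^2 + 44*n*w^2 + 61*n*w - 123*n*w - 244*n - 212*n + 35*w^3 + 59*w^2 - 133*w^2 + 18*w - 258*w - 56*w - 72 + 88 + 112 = 28*n^2 - 456*n + 35*w^3 + w^2*(44*n - 74) + w*(-7*n^2 - 62*n - 296) + 128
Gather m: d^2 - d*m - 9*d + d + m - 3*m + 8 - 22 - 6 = d^2 - 8*d + m*(-d - 2) - 20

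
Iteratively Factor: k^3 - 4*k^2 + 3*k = (k)*(k^2 - 4*k + 3) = k*(k - 1)*(k - 3)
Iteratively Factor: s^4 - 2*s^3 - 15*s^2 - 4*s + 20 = (s + 2)*(s^3 - 4*s^2 - 7*s + 10) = (s - 5)*(s + 2)*(s^2 + s - 2) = (s - 5)*(s + 2)^2*(s - 1)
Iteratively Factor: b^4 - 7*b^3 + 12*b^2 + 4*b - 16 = (b - 4)*(b^3 - 3*b^2 + 4) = (b - 4)*(b - 2)*(b^2 - b - 2) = (b - 4)*(b - 2)*(b + 1)*(b - 2)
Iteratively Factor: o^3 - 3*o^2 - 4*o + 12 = (o - 3)*(o^2 - 4) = (o - 3)*(o - 2)*(o + 2)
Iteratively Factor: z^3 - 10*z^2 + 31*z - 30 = (z - 3)*(z^2 - 7*z + 10) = (z - 5)*(z - 3)*(z - 2)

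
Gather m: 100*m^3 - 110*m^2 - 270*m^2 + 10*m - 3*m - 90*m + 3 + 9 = 100*m^3 - 380*m^2 - 83*m + 12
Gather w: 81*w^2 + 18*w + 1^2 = 81*w^2 + 18*w + 1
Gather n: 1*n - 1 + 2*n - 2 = 3*n - 3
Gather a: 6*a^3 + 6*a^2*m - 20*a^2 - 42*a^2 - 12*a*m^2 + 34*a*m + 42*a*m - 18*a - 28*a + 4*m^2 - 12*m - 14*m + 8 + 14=6*a^3 + a^2*(6*m - 62) + a*(-12*m^2 + 76*m - 46) + 4*m^2 - 26*m + 22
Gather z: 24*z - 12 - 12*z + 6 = 12*z - 6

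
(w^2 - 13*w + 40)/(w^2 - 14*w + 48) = (w - 5)/(w - 6)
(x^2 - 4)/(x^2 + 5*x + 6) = (x - 2)/(x + 3)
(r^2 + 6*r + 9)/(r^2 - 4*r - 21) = (r + 3)/(r - 7)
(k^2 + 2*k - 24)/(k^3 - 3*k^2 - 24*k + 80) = (k + 6)/(k^2 + k - 20)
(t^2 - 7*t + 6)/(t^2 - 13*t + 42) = (t - 1)/(t - 7)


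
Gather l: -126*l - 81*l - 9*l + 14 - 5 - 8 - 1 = -216*l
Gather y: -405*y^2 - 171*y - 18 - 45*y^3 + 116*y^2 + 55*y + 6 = -45*y^3 - 289*y^2 - 116*y - 12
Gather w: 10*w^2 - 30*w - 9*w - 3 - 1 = 10*w^2 - 39*w - 4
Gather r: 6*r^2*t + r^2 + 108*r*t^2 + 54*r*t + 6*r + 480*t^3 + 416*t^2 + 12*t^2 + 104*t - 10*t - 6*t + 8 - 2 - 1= r^2*(6*t + 1) + r*(108*t^2 + 54*t + 6) + 480*t^3 + 428*t^2 + 88*t + 5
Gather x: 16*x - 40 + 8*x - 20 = 24*x - 60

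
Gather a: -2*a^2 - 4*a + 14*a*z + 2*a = -2*a^2 + a*(14*z - 2)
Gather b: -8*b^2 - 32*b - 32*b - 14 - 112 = -8*b^2 - 64*b - 126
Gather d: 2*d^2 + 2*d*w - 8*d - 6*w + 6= 2*d^2 + d*(2*w - 8) - 6*w + 6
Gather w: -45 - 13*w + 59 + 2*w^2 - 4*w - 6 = 2*w^2 - 17*w + 8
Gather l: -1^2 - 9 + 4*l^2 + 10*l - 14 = 4*l^2 + 10*l - 24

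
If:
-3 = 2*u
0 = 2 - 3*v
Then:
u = -3/2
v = 2/3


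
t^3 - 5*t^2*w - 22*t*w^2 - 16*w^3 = (t - 8*w)*(t + w)*(t + 2*w)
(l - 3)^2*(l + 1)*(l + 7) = l^4 + 2*l^3 - 32*l^2 + 30*l + 63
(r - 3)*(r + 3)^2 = r^3 + 3*r^2 - 9*r - 27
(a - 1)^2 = a^2 - 2*a + 1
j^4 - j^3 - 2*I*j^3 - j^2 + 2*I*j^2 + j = j*(j - 1)*(j - I)^2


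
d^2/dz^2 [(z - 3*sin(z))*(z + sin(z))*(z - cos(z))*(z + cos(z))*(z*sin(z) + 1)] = -z^5*sin(z) + 8*z^4*sin(z)^2 + 10*z^4*cos(z) - 4*z^4 + 18*z^3*sin(z)^3 - 32*z^3*sin(z)*cos(z) + 11*z^3*sin(z) + 32*z^2*sin(z)^4 - 36*z^2*sin(z)^2*cos(z) - 48*z^2*sin(z)^2 - 18*z^2*cos(z) + 12*z^2 + 75*z*sin(z)^5 - 32*z*sin(z)^3*cos(z) - 81*z*sin(z)^3 - 14*z*sin(z) - 30*sin(z)^4*cos(z) + 44*sin(z)^4 + 6*sin(z)^2*cos(z) - 48*sin(z)^2 + 4*cos(z) + 4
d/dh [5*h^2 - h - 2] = 10*h - 1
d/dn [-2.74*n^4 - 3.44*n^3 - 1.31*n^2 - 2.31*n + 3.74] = -10.96*n^3 - 10.32*n^2 - 2.62*n - 2.31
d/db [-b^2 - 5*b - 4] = -2*b - 5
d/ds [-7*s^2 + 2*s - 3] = 2 - 14*s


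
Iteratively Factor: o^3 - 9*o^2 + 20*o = (o)*(o^2 - 9*o + 20) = o*(o - 5)*(o - 4)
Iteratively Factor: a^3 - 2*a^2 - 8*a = (a - 4)*(a^2 + 2*a) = a*(a - 4)*(a + 2)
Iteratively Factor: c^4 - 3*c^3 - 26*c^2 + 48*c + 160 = (c + 4)*(c^3 - 7*c^2 + 2*c + 40) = (c - 5)*(c + 4)*(c^2 - 2*c - 8) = (c - 5)*(c - 4)*(c + 4)*(c + 2)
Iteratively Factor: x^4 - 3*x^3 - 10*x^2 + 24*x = (x - 4)*(x^3 + x^2 - 6*x) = (x - 4)*(x + 3)*(x^2 - 2*x) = (x - 4)*(x - 2)*(x + 3)*(x)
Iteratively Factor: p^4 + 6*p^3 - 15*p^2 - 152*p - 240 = (p + 4)*(p^3 + 2*p^2 - 23*p - 60) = (p + 4)^2*(p^2 - 2*p - 15) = (p + 3)*(p + 4)^2*(p - 5)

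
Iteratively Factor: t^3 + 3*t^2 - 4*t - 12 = (t + 3)*(t^2 - 4) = (t + 2)*(t + 3)*(t - 2)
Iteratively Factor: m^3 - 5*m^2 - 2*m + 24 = (m + 2)*(m^2 - 7*m + 12) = (m - 3)*(m + 2)*(m - 4)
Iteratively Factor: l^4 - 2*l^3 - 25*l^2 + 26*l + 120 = (l - 5)*(l^3 + 3*l^2 - 10*l - 24) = (l - 5)*(l - 3)*(l^2 + 6*l + 8) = (l - 5)*(l - 3)*(l + 4)*(l + 2)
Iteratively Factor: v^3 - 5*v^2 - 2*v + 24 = (v - 4)*(v^2 - v - 6) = (v - 4)*(v - 3)*(v + 2)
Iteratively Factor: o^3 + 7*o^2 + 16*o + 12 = (o + 2)*(o^2 + 5*o + 6) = (o + 2)^2*(o + 3)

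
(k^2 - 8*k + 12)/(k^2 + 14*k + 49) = (k^2 - 8*k + 12)/(k^2 + 14*k + 49)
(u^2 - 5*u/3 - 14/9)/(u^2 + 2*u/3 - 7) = (u + 2/3)/(u + 3)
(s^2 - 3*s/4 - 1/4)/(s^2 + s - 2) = (s + 1/4)/(s + 2)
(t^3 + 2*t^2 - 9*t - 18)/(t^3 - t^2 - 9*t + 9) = (t + 2)/(t - 1)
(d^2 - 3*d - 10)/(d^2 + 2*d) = (d - 5)/d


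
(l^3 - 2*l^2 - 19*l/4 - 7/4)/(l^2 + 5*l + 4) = (l^2 - 3*l - 7/4)/(l + 4)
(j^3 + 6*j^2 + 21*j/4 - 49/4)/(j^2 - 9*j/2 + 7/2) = (4*j^2 + 28*j + 49)/(2*(2*j - 7))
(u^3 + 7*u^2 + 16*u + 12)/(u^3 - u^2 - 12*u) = (u^2 + 4*u + 4)/(u*(u - 4))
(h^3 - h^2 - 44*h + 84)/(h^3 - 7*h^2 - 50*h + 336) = (h - 2)/(h - 8)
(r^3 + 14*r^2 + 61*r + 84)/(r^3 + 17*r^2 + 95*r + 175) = (r^2 + 7*r + 12)/(r^2 + 10*r + 25)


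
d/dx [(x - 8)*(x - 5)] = 2*x - 13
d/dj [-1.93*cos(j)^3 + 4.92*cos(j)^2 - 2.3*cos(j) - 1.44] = (5.79*cos(j)^2 - 9.84*cos(j) + 2.3)*sin(j)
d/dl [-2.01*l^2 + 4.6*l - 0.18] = 4.6 - 4.02*l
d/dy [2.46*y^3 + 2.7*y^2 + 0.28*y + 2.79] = 7.38*y^2 + 5.4*y + 0.28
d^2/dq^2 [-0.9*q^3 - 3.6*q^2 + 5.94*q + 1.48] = -5.4*q - 7.2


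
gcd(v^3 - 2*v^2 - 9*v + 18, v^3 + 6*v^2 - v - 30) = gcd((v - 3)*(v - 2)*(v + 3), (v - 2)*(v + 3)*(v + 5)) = v^2 + v - 6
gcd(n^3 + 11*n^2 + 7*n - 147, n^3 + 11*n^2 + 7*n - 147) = n^3 + 11*n^2 + 7*n - 147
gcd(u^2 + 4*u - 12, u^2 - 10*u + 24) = 1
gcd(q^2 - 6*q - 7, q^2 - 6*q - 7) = q^2 - 6*q - 7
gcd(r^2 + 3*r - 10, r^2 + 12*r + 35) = r + 5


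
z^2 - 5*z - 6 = (z - 6)*(z + 1)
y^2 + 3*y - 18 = (y - 3)*(y + 6)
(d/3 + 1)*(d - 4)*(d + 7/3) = d^3/3 + 4*d^2/9 - 43*d/9 - 28/3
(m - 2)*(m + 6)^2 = m^3 + 10*m^2 + 12*m - 72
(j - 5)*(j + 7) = j^2 + 2*j - 35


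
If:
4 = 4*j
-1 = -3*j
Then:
No Solution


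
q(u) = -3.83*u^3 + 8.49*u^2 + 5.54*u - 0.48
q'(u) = -11.49*u^2 + 16.98*u + 5.54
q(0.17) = 0.69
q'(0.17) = 8.09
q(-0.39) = -1.12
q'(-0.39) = -2.83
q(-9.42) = 3902.19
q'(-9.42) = -1173.99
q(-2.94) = 153.95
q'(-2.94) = -143.70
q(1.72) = 14.68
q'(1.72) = 0.75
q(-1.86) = 43.23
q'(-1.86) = -65.79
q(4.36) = -132.37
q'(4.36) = -138.85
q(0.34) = 2.23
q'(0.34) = 9.98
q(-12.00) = 7773.84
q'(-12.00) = -1852.78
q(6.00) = -488.88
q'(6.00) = -306.22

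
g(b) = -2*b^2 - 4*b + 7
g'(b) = -4*b - 4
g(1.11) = 0.10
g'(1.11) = -8.44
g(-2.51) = 4.44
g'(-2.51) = 6.04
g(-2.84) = 2.23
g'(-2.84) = 7.36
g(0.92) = 1.63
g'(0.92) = -7.68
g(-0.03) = 7.12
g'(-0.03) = -3.88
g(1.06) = 0.51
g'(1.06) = -8.24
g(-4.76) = -19.28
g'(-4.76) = 15.04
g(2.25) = -12.12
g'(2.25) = -13.00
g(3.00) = -23.00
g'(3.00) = -16.00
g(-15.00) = -383.00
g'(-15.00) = 56.00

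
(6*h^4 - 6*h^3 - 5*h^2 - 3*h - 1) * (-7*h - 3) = -42*h^5 + 24*h^4 + 53*h^3 + 36*h^2 + 16*h + 3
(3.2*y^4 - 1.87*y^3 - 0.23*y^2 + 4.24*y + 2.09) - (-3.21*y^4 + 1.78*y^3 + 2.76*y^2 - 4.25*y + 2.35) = 6.41*y^4 - 3.65*y^3 - 2.99*y^2 + 8.49*y - 0.26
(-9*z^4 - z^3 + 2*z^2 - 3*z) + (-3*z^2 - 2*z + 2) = -9*z^4 - z^3 - z^2 - 5*z + 2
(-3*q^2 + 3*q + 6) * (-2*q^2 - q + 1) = 6*q^4 - 3*q^3 - 18*q^2 - 3*q + 6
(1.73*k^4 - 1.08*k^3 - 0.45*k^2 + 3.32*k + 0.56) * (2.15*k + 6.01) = 3.7195*k^5 + 8.0753*k^4 - 7.4583*k^3 + 4.4335*k^2 + 21.1572*k + 3.3656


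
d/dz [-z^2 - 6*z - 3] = -2*z - 6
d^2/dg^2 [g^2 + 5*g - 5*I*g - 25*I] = 2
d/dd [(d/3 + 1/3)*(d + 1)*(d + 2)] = (d + 1)*(3*d + 5)/3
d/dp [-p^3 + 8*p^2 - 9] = p*(16 - 3*p)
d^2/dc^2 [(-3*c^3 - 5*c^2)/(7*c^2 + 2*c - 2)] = 4*(8*c^3 - 87*c^2 - 18*c - 10)/(343*c^6 + 294*c^5 - 210*c^4 - 160*c^3 + 60*c^2 + 24*c - 8)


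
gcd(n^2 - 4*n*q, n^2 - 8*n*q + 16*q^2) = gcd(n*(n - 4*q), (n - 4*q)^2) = -n + 4*q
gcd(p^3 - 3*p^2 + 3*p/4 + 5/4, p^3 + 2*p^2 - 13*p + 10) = p - 1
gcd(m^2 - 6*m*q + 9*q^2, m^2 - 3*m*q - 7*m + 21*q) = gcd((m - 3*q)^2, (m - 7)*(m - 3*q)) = -m + 3*q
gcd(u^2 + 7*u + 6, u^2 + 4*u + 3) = u + 1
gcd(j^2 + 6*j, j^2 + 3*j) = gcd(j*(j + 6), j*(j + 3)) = j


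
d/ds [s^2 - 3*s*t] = 2*s - 3*t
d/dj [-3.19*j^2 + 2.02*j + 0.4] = 2.02 - 6.38*j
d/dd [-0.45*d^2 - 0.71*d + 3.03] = -0.9*d - 0.71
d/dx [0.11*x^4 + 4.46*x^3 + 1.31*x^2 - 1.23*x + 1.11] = 0.44*x^3 + 13.38*x^2 + 2.62*x - 1.23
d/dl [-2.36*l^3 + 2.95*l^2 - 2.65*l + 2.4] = -7.08*l^2 + 5.9*l - 2.65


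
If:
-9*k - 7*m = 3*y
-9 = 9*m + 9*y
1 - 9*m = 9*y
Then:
No Solution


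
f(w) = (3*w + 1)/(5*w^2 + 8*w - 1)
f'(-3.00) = -0.29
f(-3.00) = -0.40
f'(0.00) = -11.00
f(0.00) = -1.00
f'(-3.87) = -0.11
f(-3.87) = -0.25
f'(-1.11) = -1.33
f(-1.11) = 0.63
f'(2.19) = -0.06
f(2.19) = 0.19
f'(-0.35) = -0.92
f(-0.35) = 0.02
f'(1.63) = -0.10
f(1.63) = 0.23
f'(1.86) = -0.08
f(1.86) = 0.21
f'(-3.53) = -0.15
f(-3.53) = -0.29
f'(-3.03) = -0.28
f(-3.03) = -0.39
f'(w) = (-10*w - 8)*(3*w + 1)/(5*w^2 + 8*w - 1)^2 + 3/(5*w^2 + 8*w - 1)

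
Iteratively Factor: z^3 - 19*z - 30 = (z - 5)*(z^2 + 5*z + 6) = (z - 5)*(z + 2)*(z + 3)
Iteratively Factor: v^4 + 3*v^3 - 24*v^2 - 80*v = (v + 4)*(v^3 - v^2 - 20*v) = v*(v + 4)*(v^2 - v - 20) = v*(v + 4)^2*(v - 5)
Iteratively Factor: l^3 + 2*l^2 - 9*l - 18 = (l + 3)*(l^2 - l - 6) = (l - 3)*(l + 3)*(l + 2)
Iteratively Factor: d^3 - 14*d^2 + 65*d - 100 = (d - 5)*(d^2 - 9*d + 20) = (d - 5)^2*(d - 4)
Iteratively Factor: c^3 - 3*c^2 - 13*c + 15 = (c + 3)*(c^2 - 6*c + 5) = (c - 5)*(c + 3)*(c - 1)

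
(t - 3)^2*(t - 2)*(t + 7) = t^4 - t^3 - 35*t^2 + 129*t - 126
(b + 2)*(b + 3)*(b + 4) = b^3 + 9*b^2 + 26*b + 24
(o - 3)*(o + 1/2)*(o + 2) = o^3 - o^2/2 - 13*o/2 - 3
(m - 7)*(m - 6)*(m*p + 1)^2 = m^4*p^2 - 13*m^3*p^2 + 2*m^3*p + 42*m^2*p^2 - 26*m^2*p + m^2 + 84*m*p - 13*m + 42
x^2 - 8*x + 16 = (x - 4)^2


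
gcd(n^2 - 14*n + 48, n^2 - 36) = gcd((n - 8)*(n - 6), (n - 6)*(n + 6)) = n - 6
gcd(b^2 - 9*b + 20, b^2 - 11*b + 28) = b - 4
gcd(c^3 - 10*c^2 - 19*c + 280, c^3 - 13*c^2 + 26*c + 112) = c^2 - 15*c + 56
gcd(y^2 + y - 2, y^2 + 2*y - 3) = y - 1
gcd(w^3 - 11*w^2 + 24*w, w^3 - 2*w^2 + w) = w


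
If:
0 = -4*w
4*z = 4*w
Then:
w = 0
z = 0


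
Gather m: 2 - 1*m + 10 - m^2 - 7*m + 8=-m^2 - 8*m + 20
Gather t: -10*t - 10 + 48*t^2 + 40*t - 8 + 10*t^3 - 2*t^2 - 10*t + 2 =10*t^3 + 46*t^2 + 20*t - 16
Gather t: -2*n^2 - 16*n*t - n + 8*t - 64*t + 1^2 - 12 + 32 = -2*n^2 - n + t*(-16*n - 56) + 21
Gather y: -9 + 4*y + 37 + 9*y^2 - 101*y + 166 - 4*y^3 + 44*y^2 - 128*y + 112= -4*y^3 + 53*y^2 - 225*y + 306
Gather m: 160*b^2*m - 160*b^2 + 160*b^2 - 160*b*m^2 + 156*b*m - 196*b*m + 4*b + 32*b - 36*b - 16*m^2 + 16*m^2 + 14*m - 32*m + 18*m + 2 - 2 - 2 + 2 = -160*b*m^2 + m*(160*b^2 - 40*b)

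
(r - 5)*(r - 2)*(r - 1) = r^3 - 8*r^2 + 17*r - 10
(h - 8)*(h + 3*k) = h^2 + 3*h*k - 8*h - 24*k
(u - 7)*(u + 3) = u^2 - 4*u - 21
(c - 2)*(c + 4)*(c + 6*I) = c^3 + 2*c^2 + 6*I*c^2 - 8*c + 12*I*c - 48*I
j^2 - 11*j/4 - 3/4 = (j - 3)*(j + 1/4)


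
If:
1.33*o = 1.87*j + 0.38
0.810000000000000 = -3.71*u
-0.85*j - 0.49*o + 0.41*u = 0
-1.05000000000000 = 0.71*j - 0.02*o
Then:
No Solution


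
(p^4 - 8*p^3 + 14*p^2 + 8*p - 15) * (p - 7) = p^5 - 15*p^4 + 70*p^3 - 90*p^2 - 71*p + 105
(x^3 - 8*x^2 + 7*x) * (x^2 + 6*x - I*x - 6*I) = x^5 - 2*x^4 - I*x^4 - 41*x^3 + 2*I*x^3 + 42*x^2 + 41*I*x^2 - 42*I*x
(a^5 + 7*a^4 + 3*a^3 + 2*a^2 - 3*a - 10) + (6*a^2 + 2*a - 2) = a^5 + 7*a^4 + 3*a^3 + 8*a^2 - a - 12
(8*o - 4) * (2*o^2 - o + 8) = 16*o^3 - 16*o^2 + 68*o - 32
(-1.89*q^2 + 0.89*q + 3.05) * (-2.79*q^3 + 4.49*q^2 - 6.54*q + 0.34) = 5.2731*q^5 - 10.9692*q^4 + 7.8472*q^3 + 7.2313*q^2 - 19.6444*q + 1.037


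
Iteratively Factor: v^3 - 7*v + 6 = (v - 2)*(v^2 + 2*v - 3) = (v - 2)*(v - 1)*(v + 3)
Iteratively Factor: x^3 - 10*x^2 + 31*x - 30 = (x - 5)*(x^2 - 5*x + 6) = (x - 5)*(x - 2)*(x - 3)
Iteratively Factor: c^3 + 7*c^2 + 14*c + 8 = (c + 2)*(c^2 + 5*c + 4) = (c + 2)*(c + 4)*(c + 1)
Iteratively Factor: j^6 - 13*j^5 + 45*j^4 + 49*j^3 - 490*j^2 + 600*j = (j)*(j^5 - 13*j^4 + 45*j^3 + 49*j^2 - 490*j + 600) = j*(j - 2)*(j^4 - 11*j^3 + 23*j^2 + 95*j - 300) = j*(j - 4)*(j - 2)*(j^3 - 7*j^2 - 5*j + 75) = j*(j - 4)*(j - 2)*(j + 3)*(j^2 - 10*j + 25) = j*(j - 5)*(j - 4)*(j - 2)*(j + 3)*(j - 5)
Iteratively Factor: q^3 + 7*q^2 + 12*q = (q + 4)*(q^2 + 3*q) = q*(q + 4)*(q + 3)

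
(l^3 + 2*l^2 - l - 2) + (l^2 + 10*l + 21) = l^3 + 3*l^2 + 9*l + 19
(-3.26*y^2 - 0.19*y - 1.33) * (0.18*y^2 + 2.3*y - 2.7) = -0.5868*y^4 - 7.5322*y^3 + 8.1256*y^2 - 2.546*y + 3.591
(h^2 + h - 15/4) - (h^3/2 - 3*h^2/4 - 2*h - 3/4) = -h^3/2 + 7*h^2/4 + 3*h - 3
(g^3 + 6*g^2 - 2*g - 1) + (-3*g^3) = -2*g^3 + 6*g^2 - 2*g - 1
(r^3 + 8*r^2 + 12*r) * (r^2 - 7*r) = r^5 + r^4 - 44*r^3 - 84*r^2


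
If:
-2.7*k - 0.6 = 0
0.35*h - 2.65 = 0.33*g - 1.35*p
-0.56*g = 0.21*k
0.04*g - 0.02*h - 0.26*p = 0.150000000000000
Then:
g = 0.08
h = 13.97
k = -0.22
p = -1.64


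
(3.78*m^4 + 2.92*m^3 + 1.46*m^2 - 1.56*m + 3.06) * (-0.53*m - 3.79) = -2.0034*m^5 - 15.8738*m^4 - 11.8406*m^3 - 4.7066*m^2 + 4.2906*m - 11.5974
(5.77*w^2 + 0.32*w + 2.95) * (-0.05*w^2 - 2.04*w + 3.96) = -0.2885*w^4 - 11.7868*w^3 + 22.0489*w^2 - 4.7508*w + 11.682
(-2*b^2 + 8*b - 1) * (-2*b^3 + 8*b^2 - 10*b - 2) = 4*b^5 - 32*b^4 + 86*b^3 - 84*b^2 - 6*b + 2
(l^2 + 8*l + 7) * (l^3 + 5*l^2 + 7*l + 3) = l^5 + 13*l^4 + 54*l^3 + 94*l^2 + 73*l + 21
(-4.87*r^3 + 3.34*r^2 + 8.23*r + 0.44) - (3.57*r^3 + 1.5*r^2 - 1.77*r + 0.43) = -8.44*r^3 + 1.84*r^2 + 10.0*r + 0.01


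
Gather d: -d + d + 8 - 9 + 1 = 0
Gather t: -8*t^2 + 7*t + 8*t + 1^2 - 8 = -8*t^2 + 15*t - 7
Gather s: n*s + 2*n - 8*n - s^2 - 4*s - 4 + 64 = -6*n - s^2 + s*(n - 4) + 60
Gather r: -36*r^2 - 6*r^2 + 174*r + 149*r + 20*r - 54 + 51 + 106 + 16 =-42*r^2 + 343*r + 119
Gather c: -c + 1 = 1 - c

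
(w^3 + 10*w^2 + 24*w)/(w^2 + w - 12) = w*(w + 6)/(w - 3)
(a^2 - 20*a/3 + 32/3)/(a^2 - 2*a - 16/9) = 3*(a - 4)/(3*a + 2)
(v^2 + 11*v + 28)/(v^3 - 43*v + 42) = (v + 4)/(v^2 - 7*v + 6)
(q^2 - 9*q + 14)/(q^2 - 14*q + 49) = (q - 2)/(q - 7)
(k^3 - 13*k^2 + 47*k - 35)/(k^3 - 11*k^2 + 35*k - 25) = (k - 7)/(k - 5)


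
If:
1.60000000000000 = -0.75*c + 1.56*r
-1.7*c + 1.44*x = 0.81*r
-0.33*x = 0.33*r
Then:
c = -0.83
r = 0.63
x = -0.63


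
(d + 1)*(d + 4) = d^2 + 5*d + 4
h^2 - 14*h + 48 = (h - 8)*(h - 6)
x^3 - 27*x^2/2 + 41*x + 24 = (x - 8)*(x - 6)*(x + 1/2)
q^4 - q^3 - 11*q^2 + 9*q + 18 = (q - 3)*(q - 2)*(q + 1)*(q + 3)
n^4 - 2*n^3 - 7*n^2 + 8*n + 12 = (n - 3)*(n - 2)*(n + 1)*(n + 2)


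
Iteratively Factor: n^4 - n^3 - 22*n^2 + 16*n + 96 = (n - 4)*(n^3 + 3*n^2 - 10*n - 24) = (n - 4)*(n - 3)*(n^2 + 6*n + 8) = (n - 4)*(n - 3)*(n + 2)*(n + 4)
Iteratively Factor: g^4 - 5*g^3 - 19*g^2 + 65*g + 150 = (g - 5)*(g^3 - 19*g - 30) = (g - 5)^2*(g^2 + 5*g + 6) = (g - 5)^2*(g + 2)*(g + 3)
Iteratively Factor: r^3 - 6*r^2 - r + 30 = (r - 5)*(r^2 - r - 6) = (r - 5)*(r + 2)*(r - 3)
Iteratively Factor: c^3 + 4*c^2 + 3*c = (c + 3)*(c^2 + c) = c*(c + 3)*(c + 1)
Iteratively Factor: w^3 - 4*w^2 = (w)*(w^2 - 4*w) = w*(w - 4)*(w)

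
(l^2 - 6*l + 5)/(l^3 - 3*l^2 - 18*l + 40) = (l - 1)/(l^2 + 2*l - 8)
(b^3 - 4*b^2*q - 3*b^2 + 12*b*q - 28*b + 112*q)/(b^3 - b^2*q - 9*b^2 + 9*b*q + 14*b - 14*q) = (-b^2 + 4*b*q - 4*b + 16*q)/(-b^2 + b*q + 2*b - 2*q)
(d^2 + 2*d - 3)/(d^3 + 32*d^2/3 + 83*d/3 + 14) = 3*(d - 1)/(3*d^2 + 23*d + 14)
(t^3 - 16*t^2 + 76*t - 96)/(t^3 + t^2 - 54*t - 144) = (t^2 - 8*t + 12)/(t^2 + 9*t + 18)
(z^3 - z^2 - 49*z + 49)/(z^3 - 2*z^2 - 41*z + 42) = (z + 7)/(z + 6)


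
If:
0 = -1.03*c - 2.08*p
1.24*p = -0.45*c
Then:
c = 0.00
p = 0.00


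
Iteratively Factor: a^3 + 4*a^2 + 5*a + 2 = (a + 1)*(a^2 + 3*a + 2) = (a + 1)^2*(a + 2)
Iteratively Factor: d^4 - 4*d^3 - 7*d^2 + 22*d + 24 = (d + 1)*(d^3 - 5*d^2 - 2*d + 24) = (d + 1)*(d + 2)*(d^2 - 7*d + 12) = (d - 3)*(d + 1)*(d + 2)*(d - 4)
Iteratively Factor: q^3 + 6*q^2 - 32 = (q + 4)*(q^2 + 2*q - 8) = (q + 4)^2*(q - 2)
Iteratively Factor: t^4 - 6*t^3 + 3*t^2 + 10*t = (t - 2)*(t^3 - 4*t^2 - 5*t) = t*(t - 2)*(t^2 - 4*t - 5) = t*(t - 5)*(t - 2)*(t + 1)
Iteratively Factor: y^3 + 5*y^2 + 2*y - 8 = (y + 2)*(y^2 + 3*y - 4) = (y + 2)*(y + 4)*(y - 1)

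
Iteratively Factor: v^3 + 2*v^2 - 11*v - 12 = (v + 1)*(v^2 + v - 12) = (v + 1)*(v + 4)*(v - 3)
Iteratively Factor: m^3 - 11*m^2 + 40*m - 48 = (m - 4)*(m^2 - 7*m + 12) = (m - 4)^2*(m - 3)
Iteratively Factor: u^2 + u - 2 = (u + 2)*(u - 1)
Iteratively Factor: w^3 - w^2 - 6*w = (w)*(w^2 - w - 6) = w*(w - 3)*(w + 2)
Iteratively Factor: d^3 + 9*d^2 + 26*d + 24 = (d + 2)*(d^2 + 7*d + 12) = (d + 2)*(d + 4)*(d + 3)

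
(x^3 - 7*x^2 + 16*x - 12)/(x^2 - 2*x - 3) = (x^2 - 4*x + 4)/(x + 1)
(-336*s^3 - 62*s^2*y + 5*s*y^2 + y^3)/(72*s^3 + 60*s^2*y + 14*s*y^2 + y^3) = (-56*s^2 - s*y + y^2)/(12*s^2 + 8*s*y + y^2)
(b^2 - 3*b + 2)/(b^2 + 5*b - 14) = (b - 1)/(b + 7)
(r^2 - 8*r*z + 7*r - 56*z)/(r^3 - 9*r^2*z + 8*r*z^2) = (-r - 7)/(r*(-r + z))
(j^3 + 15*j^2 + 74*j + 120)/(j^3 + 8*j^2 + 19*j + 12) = (j^2 + 11*j + 30)/(j^2 + 4*j + 3)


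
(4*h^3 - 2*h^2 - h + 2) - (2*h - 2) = 4*h^3 - 2*h^2 - 3*h + 4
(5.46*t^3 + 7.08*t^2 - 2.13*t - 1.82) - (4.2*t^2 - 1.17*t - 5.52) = 5.46*t^3 + 2.88*t^2 - 0.96*t + 3.7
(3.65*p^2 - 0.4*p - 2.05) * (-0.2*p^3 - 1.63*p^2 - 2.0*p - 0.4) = -0.73*p^5 - 5.8695*p^4 - 6.238*p^3 + 2.6815*p^2 + 4.26*p + 0.82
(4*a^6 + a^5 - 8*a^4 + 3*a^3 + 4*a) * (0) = 0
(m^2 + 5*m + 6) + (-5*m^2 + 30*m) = -4*m^2 + 35*m + 6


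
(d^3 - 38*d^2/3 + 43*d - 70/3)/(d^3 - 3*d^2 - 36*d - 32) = (-3*d^3 + 38*d^2 - 129*d + 70)/(3*(-d^3 + 3*d^2 + 36*d + 32))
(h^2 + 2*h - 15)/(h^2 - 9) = (h + 5)/(h + 3)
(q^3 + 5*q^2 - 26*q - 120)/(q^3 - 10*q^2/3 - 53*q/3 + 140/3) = 3*(q + 6)/(3*q - 7)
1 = 1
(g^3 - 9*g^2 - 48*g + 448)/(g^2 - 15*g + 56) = (g^2 - g - 56)/(g - 7)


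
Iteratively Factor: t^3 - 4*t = (t - 2)*(t^2 + 2*t) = t*(t - 2)*(t + 2)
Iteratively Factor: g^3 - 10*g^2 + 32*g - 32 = (g - 4)*(g^2 - 6*g + 8) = (g - 4)*(g - 2)*(g - 4)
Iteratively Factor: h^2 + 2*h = (h)*(h + 2)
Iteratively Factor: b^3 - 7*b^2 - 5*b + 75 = (b - 5)*(b^2 - 2*b - 15) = (b - 5)*(b + 3)*(b - 5)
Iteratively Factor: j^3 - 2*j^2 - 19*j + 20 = (j - 5)*(j^2 + 3*j - 4) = (j - 5)*(j + 4)*(j - 1)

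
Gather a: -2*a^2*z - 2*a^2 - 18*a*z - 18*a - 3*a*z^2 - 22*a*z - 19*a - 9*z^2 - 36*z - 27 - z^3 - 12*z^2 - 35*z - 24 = a^2*(-2*z - 2) + a*(-3*z^2 - 40*z - 37) - z^3 - 21*z^2 - 71*z - 51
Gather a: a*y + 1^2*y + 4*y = a*y + 5*y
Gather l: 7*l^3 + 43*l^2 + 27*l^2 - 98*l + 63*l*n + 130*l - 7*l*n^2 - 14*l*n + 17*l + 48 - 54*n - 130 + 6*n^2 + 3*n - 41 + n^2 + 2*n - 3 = 7*l^3 + 70*l^2 + l*(-7*n^2 + 49*n + 49) + 7*n^2 - 49*n - 126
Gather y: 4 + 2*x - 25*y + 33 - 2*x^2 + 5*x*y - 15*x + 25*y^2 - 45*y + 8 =-2*x^2 - 13*x + 25*y^2 + y*(5*x - 70) + 45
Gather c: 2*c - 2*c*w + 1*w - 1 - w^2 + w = c*(2 - 2*w) - w^2 + 2*w - 1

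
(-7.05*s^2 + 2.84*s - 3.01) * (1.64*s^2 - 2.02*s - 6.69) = -11.562*s^4 + 18.8986*s^3 + 36.4913*s^2 - 12.9194*s + 20.1369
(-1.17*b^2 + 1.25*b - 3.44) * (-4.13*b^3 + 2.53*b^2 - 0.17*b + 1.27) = 4.8321*b^5 - 8.1226*b^4 + 17.5686*b^3 - 10.4016*b^2 + 2.1723*b - 4.3688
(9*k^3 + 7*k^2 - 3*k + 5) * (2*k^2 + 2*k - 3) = 18*k^5 + 32*k^4 - 19*k^3 - 17*k^2 + 19*k - 15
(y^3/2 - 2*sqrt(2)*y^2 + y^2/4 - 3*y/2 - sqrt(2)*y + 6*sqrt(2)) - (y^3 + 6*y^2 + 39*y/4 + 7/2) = -y^3/2 - 23*y^2/4 - 2*sqrt(2)*y^2 - 45*y/4 - sqrt(2)*y - 7/2 + 6*sqrt(2)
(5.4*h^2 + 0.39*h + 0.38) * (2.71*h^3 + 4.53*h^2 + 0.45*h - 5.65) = 14.634*h^5 + 25.5189*h^4 + 5.2265*h^3 - 28.6131*h^2 - 2.0325*h - 2.147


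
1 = 1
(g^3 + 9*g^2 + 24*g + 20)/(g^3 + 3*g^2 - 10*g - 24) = (g^2 + 7*g + 10)/(g^2 + g - 12)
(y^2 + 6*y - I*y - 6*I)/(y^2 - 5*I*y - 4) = (y + 6)/(y - 4*I)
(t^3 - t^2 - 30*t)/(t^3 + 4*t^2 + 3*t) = (t^2 - t - 30)/(t^2 + 4*t + 3)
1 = 1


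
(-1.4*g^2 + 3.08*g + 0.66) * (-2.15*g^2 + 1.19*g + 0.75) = 3.01*g^4 - 8.288*g^3 + 1.1962*g^2 + 3.0954*g + 0.495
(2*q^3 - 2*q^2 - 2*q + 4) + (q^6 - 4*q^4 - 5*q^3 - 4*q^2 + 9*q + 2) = q^6 - 4*q^4 - 3*q^3 - 6*q^2 + 7*q + 6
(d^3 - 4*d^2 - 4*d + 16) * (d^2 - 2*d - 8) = d^5 - 6*d^4 - 4*d^3 + 56*d^2 - 128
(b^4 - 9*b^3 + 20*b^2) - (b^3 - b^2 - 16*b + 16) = b^4 - 10*b^3 + 21*b^2 + 16*b - 16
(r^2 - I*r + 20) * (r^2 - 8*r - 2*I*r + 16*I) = r^4 - 8*r^3 - 3*I*r^3 + 18*r^2 + 24*I*r^2 - 144*r - 40*I*r + 320*I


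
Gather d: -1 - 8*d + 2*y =-8*d + 2*y - 1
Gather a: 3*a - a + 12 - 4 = 2*a + 8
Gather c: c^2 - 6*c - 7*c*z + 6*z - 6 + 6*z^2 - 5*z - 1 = c^2 + c*(-7*z - 6) + 6*z^2 + z - 7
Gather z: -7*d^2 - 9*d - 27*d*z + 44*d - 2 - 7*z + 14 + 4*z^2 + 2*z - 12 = -7*d^2 + 35*d + 4*z^2 + z*(-27*d - 5)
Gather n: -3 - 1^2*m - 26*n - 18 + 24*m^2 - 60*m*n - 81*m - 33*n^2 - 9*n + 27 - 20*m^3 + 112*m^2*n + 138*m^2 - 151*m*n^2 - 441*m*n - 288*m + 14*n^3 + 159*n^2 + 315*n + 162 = -20*m^3 + 162*m^2 - 370*m + 14*n^3 + n^2*(126 - 151*m) + n*(112*m^2 - 501*m + 280) + 168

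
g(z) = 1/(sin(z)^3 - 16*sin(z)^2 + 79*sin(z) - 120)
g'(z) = (-3*sin(z)^2*cos(z) + 32*sin(z)*cos(z) - 79*cos(z))/(sin(z)^3 - 16*sin(z)^2 + 79*sin(z) - 120)^2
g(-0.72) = -0.01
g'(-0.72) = -0.00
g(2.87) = -0.01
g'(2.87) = 0.01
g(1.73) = -0.02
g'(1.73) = 0.00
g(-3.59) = -0.01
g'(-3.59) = 0.01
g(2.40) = -0.01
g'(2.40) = 0.01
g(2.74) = -0.01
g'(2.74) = 0.01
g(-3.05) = -0.01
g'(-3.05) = 0.01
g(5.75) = -0.01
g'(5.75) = -0.00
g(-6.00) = -0.01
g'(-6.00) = -0.00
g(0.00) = -0.00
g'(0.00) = -0.00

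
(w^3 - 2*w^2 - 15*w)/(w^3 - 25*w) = (w + 3)/(w + 5)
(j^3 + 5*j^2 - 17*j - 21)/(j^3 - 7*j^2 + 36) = (j^2 + 8*j + 7)/(j^2 - 4*j - 12)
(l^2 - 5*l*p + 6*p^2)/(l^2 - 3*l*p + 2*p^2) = (-l + 3*p)/(-l + p)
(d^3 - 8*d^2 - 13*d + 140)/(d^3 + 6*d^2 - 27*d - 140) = (d - 7)/(d + 7)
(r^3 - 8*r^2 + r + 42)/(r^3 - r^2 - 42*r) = (r^2 - r - 6)/(r*(r + 6))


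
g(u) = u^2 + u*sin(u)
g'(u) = u*cos(u) + 2*u + sin(u)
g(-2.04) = 5.98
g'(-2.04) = -4.05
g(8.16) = 74.37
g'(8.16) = 14.82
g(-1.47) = 3.62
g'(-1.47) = -4.08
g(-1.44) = 3.50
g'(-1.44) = -4.06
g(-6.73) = 48.20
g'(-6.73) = -19.96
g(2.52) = 7.82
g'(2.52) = 3.57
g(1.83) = 5.12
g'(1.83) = 4.16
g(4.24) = 14.20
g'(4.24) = 5.66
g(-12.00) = 137.56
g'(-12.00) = -33.59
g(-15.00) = 234.75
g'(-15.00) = -19.25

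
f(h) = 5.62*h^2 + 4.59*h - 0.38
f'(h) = 11.24*h + 4.59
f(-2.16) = 15.93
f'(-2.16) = -19.69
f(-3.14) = 40.62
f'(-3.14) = -30.70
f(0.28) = 1.35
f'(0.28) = 7.74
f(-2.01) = 13.10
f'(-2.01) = -18.00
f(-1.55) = 6.01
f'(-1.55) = -12.83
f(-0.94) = 0.27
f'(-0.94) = -5.98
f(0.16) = 0.50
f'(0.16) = 6.39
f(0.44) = 2.73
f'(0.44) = 9.54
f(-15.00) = 1195.27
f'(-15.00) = -164.01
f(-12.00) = 753.82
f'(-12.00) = -130.29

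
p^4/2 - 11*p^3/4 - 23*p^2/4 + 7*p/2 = p*(p/2 + 1)*(p - 7)*(p - 1/2)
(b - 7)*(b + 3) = b^2 - 4*b - 21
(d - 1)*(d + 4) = d^2 + 3*d - 4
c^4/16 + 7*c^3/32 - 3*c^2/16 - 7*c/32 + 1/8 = (c/4 + 1/4)*(c/4 + 1)*(c - 1)*(c - 1/2)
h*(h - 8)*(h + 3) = h^3 - 5*h^2 - 24*h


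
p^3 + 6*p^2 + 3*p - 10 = (p - 1)*(p + 2)*(p + 5)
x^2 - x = x*(x - 1)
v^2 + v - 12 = (v - 3)*(v + 4)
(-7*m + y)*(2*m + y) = -14*m^2 - 5*m*y + y^2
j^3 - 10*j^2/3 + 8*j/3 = j*(j - 2)*(j - 4/3)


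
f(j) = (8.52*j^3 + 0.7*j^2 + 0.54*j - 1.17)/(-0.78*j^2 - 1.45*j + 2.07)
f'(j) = (1.56*j + 1.45)*(8.52*j^3 + 0.7*j^2 + 0.54*j - 1.17)/(-0.78*j^2 - 1.45*j + 2.07)^2 + (25.56*j^2 + 1.4*j + 0.54)/(-0.78*j^2 - 1.45*j + 2.07)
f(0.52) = 0.45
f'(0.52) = 8.32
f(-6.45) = 107.56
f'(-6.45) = -6.11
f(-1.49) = -11.45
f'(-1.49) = 26.10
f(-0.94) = -2.97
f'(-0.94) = 7.97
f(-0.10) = -0.56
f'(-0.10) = -0.03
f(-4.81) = 103.95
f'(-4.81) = 4.90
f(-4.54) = 105.94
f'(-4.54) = 10.19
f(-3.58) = 140.75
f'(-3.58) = 94.61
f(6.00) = -53.81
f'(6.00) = -10.01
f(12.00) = -116.17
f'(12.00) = -10.61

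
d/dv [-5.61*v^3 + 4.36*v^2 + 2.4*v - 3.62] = -16.83*v^2 + 8.72*v + 2.4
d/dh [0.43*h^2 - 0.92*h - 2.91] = 0.86*h - 0.92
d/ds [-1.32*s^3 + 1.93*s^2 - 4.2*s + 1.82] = -3.96*s^2 + 3.86*s - 4.2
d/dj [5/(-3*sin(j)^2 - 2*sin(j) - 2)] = 10*(3*sin(j) + 1)*cos(j)/(3*sin(j)^2 + 2*sin(j) + 2)^2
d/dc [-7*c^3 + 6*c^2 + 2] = 3*c*(4 - 7*c)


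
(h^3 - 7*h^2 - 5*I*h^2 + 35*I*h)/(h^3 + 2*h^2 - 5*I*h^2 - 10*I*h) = (h - 7)/(h + 2)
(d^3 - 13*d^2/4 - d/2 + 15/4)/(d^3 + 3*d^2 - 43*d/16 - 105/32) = 8*(d^2 - 2*d - 3)/(8*d^2 + 34*d + 21)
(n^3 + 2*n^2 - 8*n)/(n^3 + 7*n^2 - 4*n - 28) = n*(n + 4)/(n^2 + 9*n + 14)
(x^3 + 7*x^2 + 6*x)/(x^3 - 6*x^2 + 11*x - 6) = x*(x^2 + 7*x + 6)/(x^3 - 6*x^2 + 11*x - 6)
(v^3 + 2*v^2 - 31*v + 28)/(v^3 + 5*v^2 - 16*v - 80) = (v^2 + 6*v - 7)/(v^2 + 9*v + 20)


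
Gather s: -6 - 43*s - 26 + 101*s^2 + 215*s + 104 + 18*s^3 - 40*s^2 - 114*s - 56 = 18*s^3 + 61*s^2 + 58*s + 16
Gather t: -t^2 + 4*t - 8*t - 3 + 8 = -t^2 - 4*t + 5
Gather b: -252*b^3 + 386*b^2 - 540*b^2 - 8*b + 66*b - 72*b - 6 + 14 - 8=-252*b^3 - 154*b^2 - 14*b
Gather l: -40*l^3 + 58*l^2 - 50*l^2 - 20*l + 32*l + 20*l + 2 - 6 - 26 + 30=-40*l^3 + 8*l^2 + 32*l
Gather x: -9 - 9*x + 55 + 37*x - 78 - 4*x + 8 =24*x - 24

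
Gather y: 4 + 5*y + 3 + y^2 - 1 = y^2 + 5*y + 6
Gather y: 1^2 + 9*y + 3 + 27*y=36*y + 4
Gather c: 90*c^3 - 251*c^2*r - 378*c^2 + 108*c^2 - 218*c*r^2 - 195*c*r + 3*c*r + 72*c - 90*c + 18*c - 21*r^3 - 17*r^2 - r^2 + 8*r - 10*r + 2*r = 90*c^3 + c^2*(-251*r - 270) + c*(-218*r^2 - 192*r) - 21*r^3 - 18*r^2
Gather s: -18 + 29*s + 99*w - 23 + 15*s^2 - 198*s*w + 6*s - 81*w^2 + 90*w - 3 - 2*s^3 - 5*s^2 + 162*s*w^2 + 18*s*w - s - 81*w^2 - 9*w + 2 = -2*s^3 + 10*s^2 + s*(162*w^2 - 180*w + 34) - 162*w^2 + 180*w - 42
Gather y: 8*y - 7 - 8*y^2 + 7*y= -8*y^2 + 15*y - 7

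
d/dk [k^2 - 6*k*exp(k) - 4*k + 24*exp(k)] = -6*k*exp(k) + 2*k + 18*exp(k) - 4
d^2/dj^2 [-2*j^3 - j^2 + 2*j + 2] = -12*j - 2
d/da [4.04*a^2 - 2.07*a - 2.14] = 8.08*a - 2.07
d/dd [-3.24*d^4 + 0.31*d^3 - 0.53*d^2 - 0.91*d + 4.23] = -12.96*d^3 + 0.93*d^2 - 1.06*d - 0.91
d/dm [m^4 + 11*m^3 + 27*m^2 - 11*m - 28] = 4*m^3 + 33*m^2 + 54*m - 11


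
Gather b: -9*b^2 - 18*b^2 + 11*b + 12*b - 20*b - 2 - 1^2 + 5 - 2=-27*b^2 + 3*b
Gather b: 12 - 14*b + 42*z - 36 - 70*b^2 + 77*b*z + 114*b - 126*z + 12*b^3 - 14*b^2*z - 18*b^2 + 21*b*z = 12*b^3 + b^2*(-14*z - 88) + b*(98*z + 100) - 84*z - 24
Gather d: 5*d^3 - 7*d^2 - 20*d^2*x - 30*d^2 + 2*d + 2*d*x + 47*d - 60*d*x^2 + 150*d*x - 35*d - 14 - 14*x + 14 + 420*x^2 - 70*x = 5*d^3 + d^2*(-20*x - 37) + d*(-60*x^2 + 152*x + 14) + 420*x^2 - 84*x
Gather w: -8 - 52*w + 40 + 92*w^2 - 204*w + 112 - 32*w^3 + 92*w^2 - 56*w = -32*w^3 + 184*w^2 - 312*w + 144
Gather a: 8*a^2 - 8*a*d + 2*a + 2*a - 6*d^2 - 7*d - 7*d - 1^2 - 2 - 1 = 8*a^2 + a*(4 - 8*d) - 6*d^2 - 14*d - 4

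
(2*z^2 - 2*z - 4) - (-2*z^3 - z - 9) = 2*z^3 + 2*z^2 - z + 5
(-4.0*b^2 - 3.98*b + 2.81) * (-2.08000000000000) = 8.32*b^2 + 8.2784*b - 5.8448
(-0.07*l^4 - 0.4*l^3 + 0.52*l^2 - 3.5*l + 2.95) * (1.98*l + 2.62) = -0.1386*l^5 - 0.9754*l^4 - 0.0184*l^3 - 5.5676*l^2 - 3.329*l + 7.729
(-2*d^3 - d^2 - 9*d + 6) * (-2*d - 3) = 4*d^4 + 8*d^3 + 21*d^2 + 15*d - 18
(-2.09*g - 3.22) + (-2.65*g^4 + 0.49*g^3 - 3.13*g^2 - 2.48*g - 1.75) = -2.65*g^4 + 0.49*g^3 - 3.13*g^2 - 4.57*g - 4.97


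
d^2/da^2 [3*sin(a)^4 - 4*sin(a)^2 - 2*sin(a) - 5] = -48*sin(a)^4 + 52*sin(a)^2 + 2*sin(a) - 8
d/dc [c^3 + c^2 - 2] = c*(3*c + 2)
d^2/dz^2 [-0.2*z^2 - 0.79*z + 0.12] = -0.400000000000000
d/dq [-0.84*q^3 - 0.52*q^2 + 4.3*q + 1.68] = -2.52*q^2 - 1.04*q + 4.3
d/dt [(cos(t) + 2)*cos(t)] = -2*(cos(t) + 1)*sin(t)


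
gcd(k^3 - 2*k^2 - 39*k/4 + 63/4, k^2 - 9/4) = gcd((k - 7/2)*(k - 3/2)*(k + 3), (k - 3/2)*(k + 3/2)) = k - 3/2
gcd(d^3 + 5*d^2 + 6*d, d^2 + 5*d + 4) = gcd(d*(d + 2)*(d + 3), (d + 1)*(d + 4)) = 1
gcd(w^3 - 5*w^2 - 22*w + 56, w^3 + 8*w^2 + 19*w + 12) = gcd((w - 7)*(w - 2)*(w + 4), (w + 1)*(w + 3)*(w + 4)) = w + 4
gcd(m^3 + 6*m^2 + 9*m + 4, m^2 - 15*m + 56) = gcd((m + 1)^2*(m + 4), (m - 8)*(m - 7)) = 1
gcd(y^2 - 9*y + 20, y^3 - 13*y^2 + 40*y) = y - 5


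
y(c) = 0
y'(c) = 0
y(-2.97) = 0.00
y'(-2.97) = 0.00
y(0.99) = 0.00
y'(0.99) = 0.00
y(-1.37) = 0.00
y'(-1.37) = 0.00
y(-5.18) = 0.00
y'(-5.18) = 0.00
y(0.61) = 0.00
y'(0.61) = 0.00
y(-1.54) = 0.00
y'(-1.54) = 0.00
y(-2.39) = 0.00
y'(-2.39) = 0.00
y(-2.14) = 0.00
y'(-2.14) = 0.00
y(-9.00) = 0.00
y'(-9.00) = 0.00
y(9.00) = 0.00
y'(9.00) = 0.00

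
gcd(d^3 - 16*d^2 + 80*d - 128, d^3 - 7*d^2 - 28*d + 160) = d^2 - 12*d + 32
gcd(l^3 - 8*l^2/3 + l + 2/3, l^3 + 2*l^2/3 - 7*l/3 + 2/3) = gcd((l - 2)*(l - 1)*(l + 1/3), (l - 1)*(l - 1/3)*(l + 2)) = l - 1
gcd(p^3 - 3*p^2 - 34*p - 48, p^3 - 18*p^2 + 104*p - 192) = p - 8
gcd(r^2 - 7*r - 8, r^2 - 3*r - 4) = r + 1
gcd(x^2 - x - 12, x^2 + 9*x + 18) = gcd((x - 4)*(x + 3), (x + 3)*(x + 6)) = x + 3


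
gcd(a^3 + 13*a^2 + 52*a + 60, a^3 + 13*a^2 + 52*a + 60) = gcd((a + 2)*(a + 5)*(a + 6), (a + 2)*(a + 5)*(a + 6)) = a^3 + 13*a^2 + 52*a + 60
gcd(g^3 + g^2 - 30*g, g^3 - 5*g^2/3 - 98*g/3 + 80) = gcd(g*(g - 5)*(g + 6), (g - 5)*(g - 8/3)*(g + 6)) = g^2 + g - 30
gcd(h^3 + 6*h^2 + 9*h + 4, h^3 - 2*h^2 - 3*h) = h + 1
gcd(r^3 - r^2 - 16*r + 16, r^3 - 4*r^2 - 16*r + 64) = r^2 - 16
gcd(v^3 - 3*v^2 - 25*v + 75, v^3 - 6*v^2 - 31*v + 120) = v^2 + 2*v - 15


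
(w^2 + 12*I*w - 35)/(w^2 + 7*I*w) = (w + 5*I)/w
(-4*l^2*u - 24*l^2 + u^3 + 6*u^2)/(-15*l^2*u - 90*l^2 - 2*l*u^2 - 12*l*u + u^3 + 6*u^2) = (-4*l^2 + u^2)/(-15*l^2 - 2*l*u + u^2)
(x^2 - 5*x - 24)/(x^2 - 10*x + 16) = (x + 3)/(x - 2)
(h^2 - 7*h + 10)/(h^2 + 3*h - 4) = (h^2 - 7*h + 10)/(h^2 + 3*h - 4)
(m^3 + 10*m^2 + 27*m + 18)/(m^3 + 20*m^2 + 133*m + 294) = (m^2 + 4*m + 3)/(m^2 + 14*m + 49)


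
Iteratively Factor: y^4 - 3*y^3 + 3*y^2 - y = (y - 1)*(y^3 - 2*y^2 + y) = (y - 1)^2*(y^2 - y) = (y - 1)^3*(y)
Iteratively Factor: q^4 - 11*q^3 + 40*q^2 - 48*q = (q - 4)*(q^3 - 7*q^2 + 12*q) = (q - 4)^2*(q^2 - 3*q) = (q - 4)^2*(q - 3)*(q)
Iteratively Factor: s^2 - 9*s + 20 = (s - 5)*(s - 4)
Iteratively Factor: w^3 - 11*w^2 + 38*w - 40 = (w - 5)*(w^2 - 6*w + 8) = (w - 5)*(w - 4)*(w - 2)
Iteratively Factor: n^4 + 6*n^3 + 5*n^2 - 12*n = (n + 3)*(n^3 + 3*n^2 - 4*n) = (n + 3)*(n + 4)*(n^2 - n) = n*(n + 3)*(n + 4)*(n - 1)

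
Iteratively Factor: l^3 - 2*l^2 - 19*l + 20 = (l + 4)*(l^2 - 6*l + 5) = (l - 5)*(l + 4)*(l - 1)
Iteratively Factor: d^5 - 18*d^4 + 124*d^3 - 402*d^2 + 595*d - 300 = (d - 3)*(d^4 - 15*d^3 + 79*d^2 - 165*d + 100) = (d - 5)*(d - 3)*(d^3 - 10*d^2 + 29*d - 20) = (d - 5)*(d - 3)*(d - 1)*(d^2 - 9*d + 20) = (d - 5)^2*(d - 3)*(d - 1)*(d - 4)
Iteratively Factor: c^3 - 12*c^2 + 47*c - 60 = (c - 4)*(c^2 - 8*c + 15) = (c - 4)*(c - 3)*(c - 5)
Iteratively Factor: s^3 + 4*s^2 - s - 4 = (s + 1)*(s^2 + 3*s - 4) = (s - 1)*(s + 1)*(s + 4)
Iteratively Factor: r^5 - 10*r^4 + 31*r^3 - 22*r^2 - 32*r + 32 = (r - 1)*(r^4 - 9*r^3 + 22*r^2 - 32) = (r - 1)*(r + 1)*(r^3 - 10*r^2 + 32*r - 32) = (r - 4)*(r - 1)*(r + 1)*(r^2 - 6*r + 8) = (r - 4)^2*(r - 1)*(r + 1)*(r - 2)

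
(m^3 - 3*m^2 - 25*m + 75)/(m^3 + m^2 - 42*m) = (m^3 - 3*m^2 - 25*m + 75)/(m*(m^2 + m - 42))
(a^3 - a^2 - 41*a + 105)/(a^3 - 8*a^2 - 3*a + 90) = (a^2 + 4*a - 21)/(a^2 - 3*a - 18)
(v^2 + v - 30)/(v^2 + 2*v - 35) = (v + 6)/(v + 7)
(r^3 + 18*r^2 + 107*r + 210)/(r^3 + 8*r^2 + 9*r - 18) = (r^2 + 12*r + 35)/(r^2 + 2*r - 3)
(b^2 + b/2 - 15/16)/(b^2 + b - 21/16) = (4*b + 5)/(4*b + 7)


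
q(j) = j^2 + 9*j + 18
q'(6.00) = 21.00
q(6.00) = 108.00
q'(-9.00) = -9.00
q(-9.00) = 18.00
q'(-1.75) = 5.50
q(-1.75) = 5.31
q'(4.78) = 18.56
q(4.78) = 83.87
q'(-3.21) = 2.58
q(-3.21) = -0.59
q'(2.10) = 13.20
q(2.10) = 41.31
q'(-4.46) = 0.08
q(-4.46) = -2.25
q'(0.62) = 10.24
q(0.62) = 23.96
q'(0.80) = 10.60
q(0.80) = 25.84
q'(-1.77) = 5.46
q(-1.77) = 5.20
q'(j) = 2*j + 9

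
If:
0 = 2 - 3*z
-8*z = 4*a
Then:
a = -4/3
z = 2/3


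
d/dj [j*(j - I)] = 2*j - I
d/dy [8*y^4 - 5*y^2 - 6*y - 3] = 32*y^3 - 10*y - 6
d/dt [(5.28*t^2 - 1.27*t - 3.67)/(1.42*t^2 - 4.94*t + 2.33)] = (-24.2798*t^2 + 35.0276*t - 21.0889)/(2.0164*t^4 - 14.0296*t^3 + 31.0208*t^2 - 23.0204*t + 5.4289)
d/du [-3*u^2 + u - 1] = 1 - 6*u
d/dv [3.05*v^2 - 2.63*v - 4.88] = 6.1*v - 2.63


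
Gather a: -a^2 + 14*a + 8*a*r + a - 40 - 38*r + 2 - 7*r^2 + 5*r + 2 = -a^2 + a*(8*r + 15) - 7*r^2 - 33*r - 36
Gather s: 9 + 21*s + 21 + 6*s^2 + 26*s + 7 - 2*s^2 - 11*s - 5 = 4*s^2 + 36*s + 32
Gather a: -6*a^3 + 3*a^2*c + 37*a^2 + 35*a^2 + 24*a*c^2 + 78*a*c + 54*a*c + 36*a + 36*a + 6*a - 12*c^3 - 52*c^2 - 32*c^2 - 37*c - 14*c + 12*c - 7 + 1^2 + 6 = -6*a^3 + a^2*(3*c + 72) + a*(24*c^2 + 132*c + 78) - 12*c^3 - 84*c^2 - 39*c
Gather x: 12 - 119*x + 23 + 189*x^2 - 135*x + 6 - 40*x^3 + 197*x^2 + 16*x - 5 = -40*x^3 + 386*x^2 - 238*x + 36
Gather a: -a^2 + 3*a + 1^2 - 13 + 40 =-a^2 + 3*a + 28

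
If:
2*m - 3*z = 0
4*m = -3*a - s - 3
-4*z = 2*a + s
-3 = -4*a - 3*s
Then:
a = -15/4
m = 9/16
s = 6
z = 3/8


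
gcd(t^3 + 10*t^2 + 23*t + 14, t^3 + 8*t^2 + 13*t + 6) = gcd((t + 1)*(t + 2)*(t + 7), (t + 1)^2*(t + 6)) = t + 1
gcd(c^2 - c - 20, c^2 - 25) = c - 5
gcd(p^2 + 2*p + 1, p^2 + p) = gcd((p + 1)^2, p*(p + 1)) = p + 1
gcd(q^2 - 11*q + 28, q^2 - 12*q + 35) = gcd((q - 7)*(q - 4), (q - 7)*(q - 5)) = q - 7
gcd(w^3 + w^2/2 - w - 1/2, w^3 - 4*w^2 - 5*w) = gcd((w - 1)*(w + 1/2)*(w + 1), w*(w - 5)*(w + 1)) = w + 1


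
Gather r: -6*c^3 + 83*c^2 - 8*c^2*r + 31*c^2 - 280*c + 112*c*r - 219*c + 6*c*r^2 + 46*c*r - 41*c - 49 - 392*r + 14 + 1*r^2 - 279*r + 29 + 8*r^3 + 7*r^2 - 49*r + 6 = -6*c^3 + 114*c^2 - 540*c + 8*r^3 + r^2*(6*c + 8) + r*(-8*c^2 + 158*c - 720)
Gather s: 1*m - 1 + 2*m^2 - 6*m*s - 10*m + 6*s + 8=2*m^2 - 9*m + s*(6 - 6*m) + 7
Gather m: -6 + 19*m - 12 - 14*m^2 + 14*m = -14*m^2 + 33*m - 18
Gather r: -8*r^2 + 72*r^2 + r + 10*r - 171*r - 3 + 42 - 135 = 64*r^2 - 160*r - 96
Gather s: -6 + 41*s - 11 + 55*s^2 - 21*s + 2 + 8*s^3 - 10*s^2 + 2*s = 8*s^3 + 45*s^2 + 22*s - 15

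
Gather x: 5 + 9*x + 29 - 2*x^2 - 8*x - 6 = -2*x^2 + x + 28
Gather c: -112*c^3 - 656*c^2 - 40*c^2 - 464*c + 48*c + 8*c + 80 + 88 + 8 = -112*c^3 - 696*c^2 - 408*c + 176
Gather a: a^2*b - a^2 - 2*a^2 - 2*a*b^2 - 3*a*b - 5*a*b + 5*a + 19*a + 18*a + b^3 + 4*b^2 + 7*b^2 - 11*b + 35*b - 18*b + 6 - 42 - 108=a^2*(b - 3) + a*(-2*b^2 - 8*b + 42) + b^3 + 11*b^2 + 6*b - 144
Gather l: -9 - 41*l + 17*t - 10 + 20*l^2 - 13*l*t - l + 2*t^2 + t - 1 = 20*l^2 + l*(-13*t - 42) + 2*t^2 + 18*t - 20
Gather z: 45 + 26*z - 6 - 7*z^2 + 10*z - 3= -7*z^2 + 36*z + 36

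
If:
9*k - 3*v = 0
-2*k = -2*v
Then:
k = 0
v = 0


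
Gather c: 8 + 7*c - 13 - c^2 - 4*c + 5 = -c^2 + 3*c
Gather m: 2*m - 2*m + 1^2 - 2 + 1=0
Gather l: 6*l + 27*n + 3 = 6*l + 27*n + 3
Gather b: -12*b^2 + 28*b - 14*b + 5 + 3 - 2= -12*b^2 + 14*b + 6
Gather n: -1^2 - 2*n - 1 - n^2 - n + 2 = -n^2 - 3*n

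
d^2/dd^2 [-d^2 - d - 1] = -2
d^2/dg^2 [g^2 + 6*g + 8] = 2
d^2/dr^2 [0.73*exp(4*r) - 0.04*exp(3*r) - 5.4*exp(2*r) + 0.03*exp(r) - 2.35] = (11.68*exp(3*r) - 0.36*exp(2*r) - 21.6*exp(r) + 0.03)*exp(r)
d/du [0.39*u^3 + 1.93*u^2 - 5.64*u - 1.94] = 1.17*u^2 + 3.86*u - 5.64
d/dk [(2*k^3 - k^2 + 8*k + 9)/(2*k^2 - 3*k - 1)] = (4*k^4 - 12*k^3 - 19*k^2 - 34*k + 19)/(4*k^4 - 12*k^3 + 5*k^2 + 6*k + 1)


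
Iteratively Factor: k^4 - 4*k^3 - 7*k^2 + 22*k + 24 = (k + 2)*(k^3 - 6*k^2 + 5*k + 12) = (k - 3)*(k + 2)*(k^2 - 3*k - 4) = (k - 3)*(k + 1)*(k + 2)*(k - 4)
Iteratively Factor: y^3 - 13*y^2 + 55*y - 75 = (y - 5)*(y^2 - 8*y + 15) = (y - 5)*(y - 3)*(y - 5)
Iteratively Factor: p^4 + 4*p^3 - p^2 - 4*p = (p - 1)*(p^3 + 5*p^2 + 4*p) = (p - 1)*(p + 1)*(p^2 + 4*p) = p*(p - 1)*(p + 1)*(p + 4)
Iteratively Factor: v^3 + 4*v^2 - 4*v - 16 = (v + 4)*(v^2 - 4) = (v - 2)*(v + 4)*(v + 2)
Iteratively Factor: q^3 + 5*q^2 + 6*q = (q + 2)*(q^2 + 3*q) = (q + 2)*(q + 3)*(q)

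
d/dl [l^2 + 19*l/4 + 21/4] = 2*l + 19/4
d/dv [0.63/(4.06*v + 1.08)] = -2.5578/(4.06*v + 1.08)^2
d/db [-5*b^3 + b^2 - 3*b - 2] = -15*b^2 + 2*b - 3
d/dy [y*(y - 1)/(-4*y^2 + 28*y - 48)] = 3*(y^2 - 4*y + 2)/(2*(y^4 - 14*y^3 + 73*y^2 - 168*y + 144))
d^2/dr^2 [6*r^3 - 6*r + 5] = 36*r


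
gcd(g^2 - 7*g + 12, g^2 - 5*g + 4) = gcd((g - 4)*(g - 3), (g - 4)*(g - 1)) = g - 4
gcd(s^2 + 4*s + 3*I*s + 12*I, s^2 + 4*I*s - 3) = s + 3*I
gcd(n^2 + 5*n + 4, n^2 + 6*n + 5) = n + 1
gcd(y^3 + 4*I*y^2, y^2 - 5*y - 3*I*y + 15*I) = 1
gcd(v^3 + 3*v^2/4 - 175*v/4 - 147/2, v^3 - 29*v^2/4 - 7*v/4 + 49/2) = v^2 - 21*v/4 - 49/4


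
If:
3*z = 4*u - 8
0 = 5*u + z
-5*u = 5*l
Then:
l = -8/19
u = 8/19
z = -40/19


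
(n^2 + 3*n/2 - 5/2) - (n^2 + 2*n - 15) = 25/2 - n/2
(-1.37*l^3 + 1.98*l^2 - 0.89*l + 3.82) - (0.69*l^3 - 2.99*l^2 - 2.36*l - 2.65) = -2.06*l^3 + 4.97*l^2 + 1.47*l + 6.47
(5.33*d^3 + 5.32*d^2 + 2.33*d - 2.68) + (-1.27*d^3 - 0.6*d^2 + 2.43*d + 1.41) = 4.06*d^3 + 4.72*d^2 + 4.76*d - 1.27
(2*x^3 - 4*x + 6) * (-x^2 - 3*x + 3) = -2*x^5 - 6*x^4 + 10*x^3 + 6*x^2 - 30*x + 18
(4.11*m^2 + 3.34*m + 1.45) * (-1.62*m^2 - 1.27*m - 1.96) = -6.6582*m^4 - 10.6305*m^3 - 14.6464*m^2 - 8.3879*m - 2.842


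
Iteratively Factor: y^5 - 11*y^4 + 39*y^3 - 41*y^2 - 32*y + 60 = (y - 2)*(y^4 - 9*y^3 + 21*y^2 + y - 30) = (y - 2)*(y + 1)*(y^3 - 10*y^2 + 31*y - 30) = (y - 2)^2*(y + 1)*(y^2 - 8*y + 15) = (y - 3)*(y - 2)^2*(y + 1)*(y - 5)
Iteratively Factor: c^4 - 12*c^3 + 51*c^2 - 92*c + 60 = (c - 5)*(c^3 - 7*c^2 + 16*c - 12) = (c - 5)*(c - 2)*(c^2 - 5*c + 6) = (c - 5)*(c - 3)*(c - 2)*(c - 2)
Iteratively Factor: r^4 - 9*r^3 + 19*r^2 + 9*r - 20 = (r - 1)*(r^3 - 8*r^2 + 11*r + 20) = (r - 1)*(r + 1)*(r^2 - 9*r + 20) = (r - 5)*(r - 1)*(r + 1)*(r - 4)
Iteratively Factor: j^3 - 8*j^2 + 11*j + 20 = (j + 1)*(j^2 - 9*j + 20) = (j - 4)*(j + 1)*(j - 5)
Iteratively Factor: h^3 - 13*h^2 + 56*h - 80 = (h - 4)*(h^2 - 9*h + 20) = (h - 5)*(h - 4)*(h - 4)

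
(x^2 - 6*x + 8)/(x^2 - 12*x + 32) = (x - 2)/(x - 8)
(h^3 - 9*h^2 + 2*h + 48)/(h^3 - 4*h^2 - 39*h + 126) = (h^2 - 6*h - 16)/(h^2 - h - 42)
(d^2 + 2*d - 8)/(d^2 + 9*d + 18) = (d^2 + 2*d - 8)/(d^2 + 9*d + 18)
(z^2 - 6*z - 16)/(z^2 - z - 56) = (z + 2)/(z + 7)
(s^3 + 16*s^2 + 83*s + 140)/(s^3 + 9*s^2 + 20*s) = (s + 7)/s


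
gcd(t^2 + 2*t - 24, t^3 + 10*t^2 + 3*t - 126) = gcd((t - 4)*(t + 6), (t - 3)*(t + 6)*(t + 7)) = t + 6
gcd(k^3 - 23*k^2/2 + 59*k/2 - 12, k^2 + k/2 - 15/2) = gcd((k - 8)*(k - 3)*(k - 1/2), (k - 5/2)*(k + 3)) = 1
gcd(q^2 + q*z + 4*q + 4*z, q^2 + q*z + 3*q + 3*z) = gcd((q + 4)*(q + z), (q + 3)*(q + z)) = q + z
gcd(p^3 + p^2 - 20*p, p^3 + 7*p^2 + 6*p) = p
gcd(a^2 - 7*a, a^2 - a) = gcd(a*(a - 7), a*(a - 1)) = a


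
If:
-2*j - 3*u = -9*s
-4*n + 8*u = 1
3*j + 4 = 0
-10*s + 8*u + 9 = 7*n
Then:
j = -4/3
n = 1355/504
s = 65/336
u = 1481/1008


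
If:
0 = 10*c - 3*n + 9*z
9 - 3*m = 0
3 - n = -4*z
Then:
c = 3*z/10 + 9/10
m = 3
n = 4*z + 3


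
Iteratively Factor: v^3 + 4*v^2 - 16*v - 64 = (v - 4)*(v^2 + 8*v + 16) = (v - 4)*(v + 4)*(v + 4)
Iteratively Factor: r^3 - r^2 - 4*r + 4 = (r - 2)*(r^2 + r - 2) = (r - 2)*(r + 2)*(r - 1)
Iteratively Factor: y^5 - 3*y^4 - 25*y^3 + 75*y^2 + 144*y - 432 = (y - 3)*(y^4 - 25*y^2 + 144) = (y - 3)^2*(y^3 + 3*y^2 - 16*y - 48) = (y - 4)*(y - 3)^2*(y^2 + 7*y + 12) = (y - 4)*(y - 3)^2*(y + 4)*(y + 3)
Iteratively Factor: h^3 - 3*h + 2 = (h - 1)*(h^2 + h - 2) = (h - 1)*(h + 2)*(h - 1)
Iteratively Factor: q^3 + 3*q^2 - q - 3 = (q - 1)*(q^2 + 4*q + 3) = (q - 1)*(q + 1)*(q + 3)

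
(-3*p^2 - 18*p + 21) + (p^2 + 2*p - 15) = -2*p^2 - 16*p + 6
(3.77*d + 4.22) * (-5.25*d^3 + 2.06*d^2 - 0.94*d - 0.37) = -19.7925*d^4 - 14.3888*d^3 + 5.1494*d^2 - 5.3617*d - 1.5614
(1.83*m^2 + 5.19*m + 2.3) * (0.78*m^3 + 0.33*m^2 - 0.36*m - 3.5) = 1.4274*m^5 + 4.6521*m^4 + 2.8479*m^3 - 7.5144*m^2 - 18.993*m - 8.05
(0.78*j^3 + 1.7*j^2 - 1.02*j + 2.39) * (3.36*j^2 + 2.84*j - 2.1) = 2.6208*j^5 + 7.9272*j^4 - 0.237200000000001*j^3 + 1.5636*j^2 + 8.9296*j - 5.019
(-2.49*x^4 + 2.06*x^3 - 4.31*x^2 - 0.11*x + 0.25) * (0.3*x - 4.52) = -0.747*x^5 + 11.8728*x^4 - 10.6042*x^3 + 19.4482*x^2 + 0.5722*x - 1.13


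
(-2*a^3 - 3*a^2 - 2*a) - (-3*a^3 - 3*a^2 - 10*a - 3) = a^3 + 8*a + 3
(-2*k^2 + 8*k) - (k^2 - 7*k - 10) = -3*k^2 + 15*k + 10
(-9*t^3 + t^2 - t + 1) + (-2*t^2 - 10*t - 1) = -9*t^3 - t^2 - 11*t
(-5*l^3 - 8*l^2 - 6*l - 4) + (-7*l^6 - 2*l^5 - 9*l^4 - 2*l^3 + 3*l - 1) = -7*l^6 - 2*l^5 - 9*l^4 - 7*l^3 - 8*l^2 - 3*l - 5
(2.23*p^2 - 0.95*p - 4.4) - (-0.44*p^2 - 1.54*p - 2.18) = 2.67*p^2 + 0.59*p - 2.22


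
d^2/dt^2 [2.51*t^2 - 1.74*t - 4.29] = 5.02000000000000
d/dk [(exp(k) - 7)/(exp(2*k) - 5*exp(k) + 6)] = (-(exp(k) - 7)*(2*exp(k) - 5) + exp(2*k) - 5*exp(k) + 6)*exp(k)/(exp(2*k) - 5*exp(k) + 6)^2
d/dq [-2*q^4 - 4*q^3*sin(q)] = -4*q^2*(q*cos(q) + 2*q + 3*sin(q))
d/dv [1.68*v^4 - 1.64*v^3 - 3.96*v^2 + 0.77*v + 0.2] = 6.72*v^3 - 4.92*v^2 - 7.92*v + 0.77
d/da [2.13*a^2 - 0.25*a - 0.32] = 4.26*a - 0.25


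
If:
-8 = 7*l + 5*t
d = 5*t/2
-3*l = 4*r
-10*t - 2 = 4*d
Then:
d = -1/4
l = -15/14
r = 45/56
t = -1/10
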